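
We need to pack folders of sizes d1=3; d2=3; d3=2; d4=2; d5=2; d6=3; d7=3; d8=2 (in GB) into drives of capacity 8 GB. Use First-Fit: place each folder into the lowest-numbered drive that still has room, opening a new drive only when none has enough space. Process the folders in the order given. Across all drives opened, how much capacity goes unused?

4

drive 1: place d1 (3 GB), 5 GB left
drive 1: place d2 (3 GB), 2 GB left
drive 1: place d3 (2 GB), 0 GB left
drive 2: place d4 (2 GB), 6 GB left
drive 2: place d5 (2 GB), 4 GB left
drive 2: place d6 (3 GB), 1 GB left
drive 3: place d7 (3 GB), 5 GB left
drive 3: place d8 (2 GB), 3 GB left
3 drives × 8 GB = 24 GB; used 20 GB; unused 4 GB.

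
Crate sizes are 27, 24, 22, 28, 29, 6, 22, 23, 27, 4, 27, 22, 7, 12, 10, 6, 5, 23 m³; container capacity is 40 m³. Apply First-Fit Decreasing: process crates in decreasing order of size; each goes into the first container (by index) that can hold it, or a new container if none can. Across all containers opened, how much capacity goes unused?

116

Sorted descending: 29, 28, 27, 27, 27, 24, 23, 23, 22, 22, 22, 12, 10, 7, 6, 6, 5, 4.
Put 29 m³ in container 1; 11 m³ remain.
Put 28 m³ in container 2; 12 m³ remain.
Put 27 m³ in container 3; 13 m³ remain.
Put 27 m³ in container 4; 13 m³ remain.
Put 27 m³ in container 5; 13 m³ remain.
Put 24 m³ in container 6; 16 m³ remain.
Put 23 m³ in container 7; 17 m³ remain.
Put 23 m³ in container 8; 17 m³ remain.
Put 22 m³ in container 9; 18 m³ remain.
Put 22 m³ in container 10; 18 m³ remain.
Put 22 m³ in container 11; 18 m³ remain.
Put 12 m³ in container 2; 0 m³ remain.
Put 10 m³ in container 1; 1 m³ remain.
Put 7 m³ in container 3; 6 m³ remain.
Put 6 m³ in container 3; 0 m³ remain.
Put 6 m³ in container 4; 7 m³ remain.
Put 5 m³ in container 4; 2 m³ remain.
Put 4 m³ in container 5; 9 m³ remain.
11 containers × 40 m³ = 440 m³; used 324 m³; unused 116 m³.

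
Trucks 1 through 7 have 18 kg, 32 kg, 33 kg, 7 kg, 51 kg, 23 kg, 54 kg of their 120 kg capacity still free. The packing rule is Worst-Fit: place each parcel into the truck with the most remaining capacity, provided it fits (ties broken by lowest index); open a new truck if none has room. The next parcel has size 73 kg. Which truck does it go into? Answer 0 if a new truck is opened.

No truck has ≥ 73 kg free, so a new truck is opened.

0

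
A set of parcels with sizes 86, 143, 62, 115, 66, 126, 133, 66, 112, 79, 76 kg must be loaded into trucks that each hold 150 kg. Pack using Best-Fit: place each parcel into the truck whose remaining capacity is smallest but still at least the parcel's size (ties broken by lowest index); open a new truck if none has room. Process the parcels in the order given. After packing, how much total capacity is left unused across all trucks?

286

86 kg → truck 1 (remaining 64 kg)
143 kg → truck 2 (remaining 7 kg)
62 kg → truck 1 (remaining 2 kg)
115 kg → truck 3 (remaining 35 kg)
66 kg → truck 4 (remaining 84 kg)
126 kg → truck 5 (remaining 24 kg)
133 kg → truck 6 (remaining 17 kg)
66 kg → truck 4 (remaining 18 kg)
112 kg → truck 7 (remaining 38 kg)
79 kg → truck 8 (remaining 71 kg)
76 kg → truck 9 (remaining 74 kg)
9 trucks × 150 kg = 1350 kg; used 1064 kg; unused 286 kg.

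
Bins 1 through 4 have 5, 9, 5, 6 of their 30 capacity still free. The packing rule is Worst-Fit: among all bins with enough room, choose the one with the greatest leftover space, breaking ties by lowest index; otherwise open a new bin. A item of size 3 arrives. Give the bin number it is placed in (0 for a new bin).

2

Bins with room: bin 1 (5), bin 2 (9), bin 3 (5), bin 4 (6).
Most room is bin 2 with 9 free.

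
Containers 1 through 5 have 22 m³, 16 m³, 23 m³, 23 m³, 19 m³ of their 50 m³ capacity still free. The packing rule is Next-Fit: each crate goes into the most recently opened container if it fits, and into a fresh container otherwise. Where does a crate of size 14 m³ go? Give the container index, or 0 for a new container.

5

Next-Fit only looks at container 5, which has 19 m³ free.
14 m³ fits there.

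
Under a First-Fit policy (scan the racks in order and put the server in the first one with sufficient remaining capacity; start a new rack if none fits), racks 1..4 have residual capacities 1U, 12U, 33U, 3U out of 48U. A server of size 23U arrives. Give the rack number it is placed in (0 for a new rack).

Racks with room: rack 3 (33U).
The first with room is rack 3.

3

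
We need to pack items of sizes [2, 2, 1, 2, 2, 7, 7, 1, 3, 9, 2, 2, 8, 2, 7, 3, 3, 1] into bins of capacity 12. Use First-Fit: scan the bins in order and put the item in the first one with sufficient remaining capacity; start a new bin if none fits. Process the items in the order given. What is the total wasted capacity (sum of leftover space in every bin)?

8

2 → bin 1 (remaining 10)
2 → bin 1 (remaining 8)
1 → bin 1 (remaining 7)
2 → bin 1 (remaining 5)
2 → bin 1 (remaining 3)
7 → bin 2 (remaining 5)
7 → bin 3 (remaining 5)
1 → bin 1 (remaining 2)
3 → bin 2 (remaining 2)
9 → bin 4 (remaining 3)
2 → bin 1 (remaining 0)
2 → bin 2 (remaining 0)
8 → bin 5 (remaining 4)
2 → bin 3 (remaining 3)
7 → bin 6 (remaining 5)
3 → bin 3 (remaining 0)
3 → bin 4 (remaining 0)
1 → bin 5 (remaining 3)
6 bins × 12 = 72; used 64; unused 8.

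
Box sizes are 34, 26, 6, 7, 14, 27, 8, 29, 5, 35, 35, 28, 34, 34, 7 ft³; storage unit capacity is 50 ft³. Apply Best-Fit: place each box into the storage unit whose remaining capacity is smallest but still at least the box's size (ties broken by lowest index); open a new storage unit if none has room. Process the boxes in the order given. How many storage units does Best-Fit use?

9 storage units

Put 34 ft³ in storage unit 1; 16 ft³ remain.
Put 26 ft³ in storage unit 2; 24 ft³ remain.
Put 6 ft³ in storage unit 1; 10 ft³ remain.
Put 7 ft³ in storage unit 1; 3 ft³ remain.
Put 14 ft³ in storage unit 2; 10 ft³ remain.
Put 27 ft³ in storage unit 3; 23 ft³ remain.
Put 8 ft³ in storage unit 2; 2 ft³ remain.
Put 29 ft³ in storage unit 4; 21 ft³ remain.
Put 5 ft³ in storage unit 4; 16 ft³ remain.
Put 35 ft³ in storage unit 5; 15 ft³ remain.
Put 35 ft³ in storage unit 6; 15 ft³ remain.
Put 28 ft³ in storage unit 7; 22 ft³ remain.
Put 34 ft³ in storage unit 8; 16 ft³ remain.
Put 34 ft³ in storage unit 9; 16 ft³ remain.
Put 7 ft³ in storage unit 5; 8 ft³ remain.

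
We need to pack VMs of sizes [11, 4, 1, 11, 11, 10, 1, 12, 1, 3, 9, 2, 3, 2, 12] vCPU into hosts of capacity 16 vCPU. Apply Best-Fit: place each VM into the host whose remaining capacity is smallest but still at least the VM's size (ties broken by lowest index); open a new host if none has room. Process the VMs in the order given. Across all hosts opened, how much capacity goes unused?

19

host 1: place 11 vCPU, 5 vCPU left
host 1: place 4 vCPU, 1 vCPU left
host 1: place 1 vCPU, 0 vCPU left
host 2: place 11 vCPU, 5 vCPU left
host 3: place 11 vCPU, 5 vCPU left
host 4: place 10 vCPU, 6 vCPU left
host 2: place 1 vCPU, 4 vCPU left
host 5: place 12 vCPU, 4 vCPU left
host 2: place 1 vCPU, 3 vCPU left
host 2: place 3 vCPU, 0 vCPU left
host 6: place 9 vCPU, 7 vCPU left
host 5: place 2 vCPU, 2 vCPU left
host 3: place 3 vCPU, 2 vCPU left
host 3: place 2 vCPU, 0 vCPU left
host 7: place 12 vCPU, 4 vCPU left
7 hosts × 16 vCPU = 112 vCPU; used 93 vCPU; unused 19 vCPU.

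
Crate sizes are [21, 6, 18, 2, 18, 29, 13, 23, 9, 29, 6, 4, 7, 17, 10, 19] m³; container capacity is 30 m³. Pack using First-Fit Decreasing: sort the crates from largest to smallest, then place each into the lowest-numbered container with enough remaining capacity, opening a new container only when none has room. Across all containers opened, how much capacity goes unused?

9

Sorted descending: 29, 29, 23, 21, 19, 18, 18, 17, 13, 10, 9, 7, 6, 6, 4, 2.
container 1: place 29 m³, 1 m³ left
container 2: place 29 m³, 1 m³ left
container 3: place 23 m³, 7 m³ left
container 4: place 21 m³, 9 m³ left
container 5: place 19 m³, 11 m³ left
container 6: place 18 m³, 12 m³ left
container 7: place 18 m³, 12 m³ left
container 8: place 17 m³, 13 m³ left
container 8: place 13 m³, 0 m³ left
container 5: place 10 m³, 1 m³ left
container 4: place 9 m³, 0 m³ left
container 3: place 7 m³, 0 m³ left
container 6: place 6 m³, 6 m³ left
container 6: place 6 m³, 0 m³ left
container 7: place 4 m³, 8 m³ left
container 7: place 2 m³, 6 m³ left
8 containers × 30 m³ = 240 m³; used 231 m³; unused 9 m³.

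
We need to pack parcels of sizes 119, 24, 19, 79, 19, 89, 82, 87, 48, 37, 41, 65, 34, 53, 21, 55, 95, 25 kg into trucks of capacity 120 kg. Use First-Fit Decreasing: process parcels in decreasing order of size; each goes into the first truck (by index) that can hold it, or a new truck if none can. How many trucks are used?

Sorted descending: 119, 95, 89, 87, 82, 79, 65, 55, 53, 48, 41, 37, 34, 25, 24, 21, 19, 19.
119 kg → truck 1 (remaining 1 kg)
95 kg → truck 2 (remaining 25 kg)
89 kg → truck 3 (remaining 31 kg)
87 kg → truck 4 (remaining 33 kg)
82 kg → truck 5 (remaining 38 kg)
79 kg → truck 6 (remaining 41 kg)
65 kg → truck 7 (remaining 55 kg)
55 kg → truck 7 (remaining 0 kg)
53 kg → truck 8 (remaining 67 kg)
48 kg → truck 8 (remaining 19 kg)
41 kg → truck 6 (remaining 0 kg)
37 kg → truck 5 (remaining 1 kg)
34 kg → truck 9 (remaining 86 kg)
25 kg → truck 2 (remaining 0 kg)
24 kg → truck 3 (remaining 7 kg)
21 kg → truck 4 (remaining 12 kg)
19 kg → truck 8 (remaining 0 kg)
19 kg → truck 9 (remaining 67 kg)
Final trucks: [119] [95,25] [89,24] [87,21] [82,37] [79,41] [65,55] [53,48,19] [34,19].

9 trucks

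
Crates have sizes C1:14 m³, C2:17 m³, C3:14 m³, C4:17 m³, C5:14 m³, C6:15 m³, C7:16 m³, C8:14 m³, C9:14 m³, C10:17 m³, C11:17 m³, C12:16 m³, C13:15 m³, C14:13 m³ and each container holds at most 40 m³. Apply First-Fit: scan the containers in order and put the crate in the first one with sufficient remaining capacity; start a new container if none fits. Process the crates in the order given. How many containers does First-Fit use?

Put C1 (14 m³) in container 1; 26 m³ remain.
Put C2 (17 m³) in container 1; 9 m³ remain.
Put C3 (14 m³) in container 2; 26 m³ remain.
Put C4 (17 m³) in container 2; 9 m³ remain.
Put C5 (14 m³) in container 3; 26 m³ remain.
Put C6 (15 m³) in container 3; 11 m³ remain.
Put C7 (16 m³) in container 4; 24 m³ remain.
Put C8 (14 m³) in container 4; 10 m³ remain.
Put C9 (14 m³) in container 5; 26 m³ remain.
Put C10 (17 m³) in container 5; 9 m³ remain.
Put C11 (17 m³) in container 6; 23 m³ remain.
Put C12 (16 m³) in container 6; 7 m³ remain.
Put C13 (15 m³) in container 7; 25 m³ remain.
Put C14 (13 m³) in container 7; 12 m³ remain.

7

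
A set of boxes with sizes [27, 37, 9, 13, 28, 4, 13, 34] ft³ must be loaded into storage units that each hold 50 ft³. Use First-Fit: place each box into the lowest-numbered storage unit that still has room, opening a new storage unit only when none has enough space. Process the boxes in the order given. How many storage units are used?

4

27 ft³ → storage unit 1 (remaining 23 ft³)
37 ft³ → storage unit 2 (remaining 13 ft³)
9 ft³ → storage unit 1 (remaining 14 ft³)
13 ft³ → storage unit 1 (remaining 1 ft³)
28 ft³ → storage unit 3 (remaining 22 ft³)
4 ft³ → storage unit 2 (remaining 9 ft³)
13 ft³ → storage unit 3 (remaining 9 ft³)
34 ft³ → storage unit 4 (remaining 16 ft³)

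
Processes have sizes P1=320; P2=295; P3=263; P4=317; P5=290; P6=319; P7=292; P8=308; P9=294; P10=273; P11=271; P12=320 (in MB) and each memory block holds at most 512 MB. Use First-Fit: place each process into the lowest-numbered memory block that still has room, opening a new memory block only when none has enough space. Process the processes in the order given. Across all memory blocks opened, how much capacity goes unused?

memory block 1: place P1 (320 MB), 192 MB left
memory block 2: place P2 (295 MB), 217 MB left
memory block 3: place P3 (263 MB), 249 MB left
memory block 4: place P4 (317 MB), 195 MB left
memory block 5: place P5 (290 MB), 222 MB left
memory block 6: place P6 (319 MB), 193 MB left
memory block 7: place P7 (292 MB), 220 MB left
memory block 8: place P8 (308 MB), 204 MB left
memory block 9: place P9 (294 MB), 218 MB left
memory block 10: place P10 (273 MB), 239 MB left
memory block 11: place P11 (271 MB), 241 MB left
memory block 12: place P12 (320 MB), 192 MB left
12 memory blocks × 512 MB = 6144 MB; used 3562 MB; unused 2582 MB.

2582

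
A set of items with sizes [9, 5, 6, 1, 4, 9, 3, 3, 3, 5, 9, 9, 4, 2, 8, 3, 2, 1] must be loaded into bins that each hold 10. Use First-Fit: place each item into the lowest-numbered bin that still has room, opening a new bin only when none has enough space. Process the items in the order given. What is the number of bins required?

9

bin 1: place 9, 1 left
bin 2: place 5, 5 left
bin 3: place 6, 4 left
bin 1: place 1, 0 left
bin 2: place 4, 1 left
bin 4: place 9, 1 left
bin 3: place 3, 1 left
bin 5: place 3, 7 left
bin 5: place 3, 4 left
bin 6: place 5, 5 left
bin 7: place 9, 1 left
bin 8: place 9, 1 left
bin 5: place 4, 0 left
bin 6: place 2, 3 left
bin 9: place 8, 2 left
bin 6: place 3, 0 left
bin 9: place 2, 0 left
bin 2: place 1, 0 left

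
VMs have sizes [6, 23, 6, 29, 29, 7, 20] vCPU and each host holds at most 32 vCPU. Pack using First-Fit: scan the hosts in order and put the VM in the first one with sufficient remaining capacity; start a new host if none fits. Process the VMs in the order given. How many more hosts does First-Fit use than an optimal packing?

First-Fit: [6,23] [6,7] [29] [29] [20] → 5 hosts.
Total size 120 vCPU; any packing needs at least ⌈120/32⌉ = 4 hosts.
An optimal packing achieves that bound: [29] [29] [23,7] [20,6,6] → 4 hosts.
Excess: 5 − 4 = 1.

1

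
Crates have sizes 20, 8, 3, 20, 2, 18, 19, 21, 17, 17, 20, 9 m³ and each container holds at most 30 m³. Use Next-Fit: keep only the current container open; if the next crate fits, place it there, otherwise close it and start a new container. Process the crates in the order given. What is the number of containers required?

container 1: place 20 m³, 10 m³ left
container 1: place 8 m³, 2 m³ left
container 2: place 3 m³, 27 m³ left
container 2: place 20 m³, 7 m³ left
container 2: place 2 m³, 5 m³ left
container 3: place 18 m³, 12 m³ left
container 4: place 19 m³, 11 m³ left
container 5: place 21 m³, 9 m³ left
container 6: place 17 m³, 13 m³ left
container 7: place 17 m³, 13 m³ left
container 8: place 20 m³, 10 m³ left
container 8: place 9 m³, 1 m³ left
Final containers: [20,8] [3,20,2] [18] [19] [21] [17] [17] [20,9].

8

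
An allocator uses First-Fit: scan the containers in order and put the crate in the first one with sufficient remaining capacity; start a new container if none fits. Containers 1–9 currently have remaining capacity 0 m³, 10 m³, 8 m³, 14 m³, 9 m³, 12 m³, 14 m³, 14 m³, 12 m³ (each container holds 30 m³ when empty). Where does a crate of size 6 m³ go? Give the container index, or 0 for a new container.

2

Containers with room: container 2 (10 m³), container 3 (8 m³), container 4 (14 m³), container 5 (9 m³), container 6 (12 m³), container 7 (14 m³), container 8 (14 m³), container 9 (12 m³).
The first with room is container 2.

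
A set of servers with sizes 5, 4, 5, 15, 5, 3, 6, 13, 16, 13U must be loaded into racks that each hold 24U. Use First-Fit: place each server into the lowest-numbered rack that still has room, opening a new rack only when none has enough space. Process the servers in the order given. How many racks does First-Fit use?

Put 5U in rack 1; 19U remain.
Put 4U in rack 1; 15U remain.
Put 5U in rack 1; 10U remain.
Put 15U in rack 2; 9U remain.
Put 5U in rack 1; 5U remain.
Put 3U in rack 1; 2U remain.
Put 6U in rack 2; 3U remain.
Put 13U in rack 3; 11U remain.
Put 16U in rack 4; 8U remain.
Put 13U in rack 5; 11U remain.
Final racks: [5,4,5,5,3] [15,6] [13] [16] [13].

5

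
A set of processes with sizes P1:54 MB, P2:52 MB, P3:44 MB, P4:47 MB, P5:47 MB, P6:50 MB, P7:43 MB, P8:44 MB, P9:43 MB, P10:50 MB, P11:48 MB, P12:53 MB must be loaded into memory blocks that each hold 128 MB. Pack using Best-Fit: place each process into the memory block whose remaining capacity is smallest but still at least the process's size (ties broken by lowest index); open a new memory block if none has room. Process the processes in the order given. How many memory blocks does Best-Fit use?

6

Put P1 (54 MB) in memory block 1; 74 MB remain.
Put P2 (52 MB) in memory block 1; 22 MB remain.
Put P3 (44 MB) in memory block 2; 84 MB remain.
Put P4 (47 MB) in memory block 2; 37 MB remain.
Put P5 (47 MB) in memory block 3; 81 MB remain.
Put P6 (50 MB) in memory block 3; 31 MB remain.
Put P7 (43 MB) in memory block 4; 85 MB remain.
Put P8 (44 MB) in memory block 4; 41 MB remain.
Put P9 (43 MB) in memory block 5; 85 MB remain.
Put P10 (50 MB) in memory block 5; 35 MB remain.
Put P11 (48 MB) in memory block 6; 80 MB remain.
Put P12 (53 MB) in memory block 6; 27 MB remain.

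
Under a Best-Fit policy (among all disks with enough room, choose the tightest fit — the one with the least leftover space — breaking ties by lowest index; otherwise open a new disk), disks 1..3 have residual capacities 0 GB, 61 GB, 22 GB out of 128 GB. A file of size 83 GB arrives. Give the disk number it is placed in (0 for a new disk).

No disk has ≥ 83 GB free, so a new disk is opened.

0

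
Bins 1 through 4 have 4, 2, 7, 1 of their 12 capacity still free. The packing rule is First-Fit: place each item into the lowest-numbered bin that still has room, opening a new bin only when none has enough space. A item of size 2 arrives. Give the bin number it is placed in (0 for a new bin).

1

Bins with room: bin 1 (4), bin 2 (2), bin 3 (7).
The first with room is bin 1.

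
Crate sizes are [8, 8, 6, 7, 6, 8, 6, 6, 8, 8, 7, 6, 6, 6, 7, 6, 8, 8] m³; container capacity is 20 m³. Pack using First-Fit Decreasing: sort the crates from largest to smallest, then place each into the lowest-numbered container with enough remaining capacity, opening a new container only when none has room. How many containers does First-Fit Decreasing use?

Sorted descending: 8, 8, 8, 8, 8, 8, 8, 7, 7, 7, 6, 6, 6, 6, 6, 6, 6, 6.
container 1: place 8 m³, 12 m³ left
container 1: place 8 m³, 4 m³ left
container 2: place 8 m³, 12 m³ left
container 2: place 8 m³, 4 m³ left
container 3: place 8 m³, 12 m³ left
container 3: place 8 m³, 4 m³ left
container 4: place 8 m³, 12 m³ left
container 4: place 7 m³, 5 m³ left
container 5: place 7 m³, 13 m³ left
container 5: place 7 m³, 6 m³ left
container 5: place 6 m³, 0 m³ left
container 6: place 6 m³, 14 m³ left
container 6: place 6 m³, 8 m³ left
container 6: place 6 m³, 2 m³ left
container 7: place 6 m³, 14 m³ left
container 7: place 6 m³, 8 m³ left
container 7: place 6 m³, 2 m³ left
container 8: place 6 m³, 14 m³ left
Final containers: [8,8] [8,8] [8,8] [8,7] [7,7,6] [6,6,6] [6,6,6] [6].

8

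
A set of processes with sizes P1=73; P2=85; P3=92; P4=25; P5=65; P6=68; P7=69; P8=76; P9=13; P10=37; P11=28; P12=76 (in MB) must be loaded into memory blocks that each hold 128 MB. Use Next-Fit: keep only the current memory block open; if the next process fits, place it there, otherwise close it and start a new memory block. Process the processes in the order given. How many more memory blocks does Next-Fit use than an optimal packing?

Next-Fit: [73] [85] [92,25] [65] [68] [69] [76,13,37] [28,76] → 8 memory blocks.
8 processes exceed 64 MB (half the capacity), and no two of those can share a memory block, so at least 8 memory blocks are needed.
So 8 is already optimal.

0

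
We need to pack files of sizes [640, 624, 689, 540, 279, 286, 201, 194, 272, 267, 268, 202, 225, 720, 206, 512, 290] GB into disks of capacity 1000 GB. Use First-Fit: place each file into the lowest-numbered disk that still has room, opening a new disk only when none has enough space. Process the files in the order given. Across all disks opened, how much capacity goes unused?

disk 1: place 640 GB, 360 GB left
disk 2: place 624 GB, 376 GB left
disk 3: place 689 GB, 311 GB left
disk 4: place 540 GB, 460 GB left
disk 1: place 279 GB, 81 GB left
disk 2: place 286 GB, 90 GB left
disk 3: place 201 GB, 110 GB left
disk 4: place 194 GB, 266 GB left
disk 5: place 272 GB, 728 GB left
disk 5: place 267 GB, 461 GB left
disk 5: place 268 GB, 193 GB left
disk 4: place 202 GB, 64 GB left
disk 6: place 225 GB, 775 GB left
disk 6: place 720 GB, 55 GB left
disk 7: place 206 GB, 794 GB left
disk 7: place 512 GB, 282 GB left
disk 8: place 290 GB, 710 GB left
8 disks × 1000 GB = 8000 GB; used 6415 GB; unused 1585 GB.

1585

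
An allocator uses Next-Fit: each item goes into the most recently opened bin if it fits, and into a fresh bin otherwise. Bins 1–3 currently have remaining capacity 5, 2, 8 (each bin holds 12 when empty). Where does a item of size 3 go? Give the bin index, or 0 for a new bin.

3

Next-Fit only looks at bin 3, which has 8 free.
3 fits there.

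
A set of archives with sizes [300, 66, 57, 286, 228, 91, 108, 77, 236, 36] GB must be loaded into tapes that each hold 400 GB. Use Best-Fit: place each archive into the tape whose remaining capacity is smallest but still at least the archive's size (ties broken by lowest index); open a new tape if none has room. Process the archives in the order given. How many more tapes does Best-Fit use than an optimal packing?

Best-Fit: [300,66] [57,286] [228,91,77] [108,236,36] → 4 tapes.
Total size 1485 GB; any packing needs at least ⌈1485/400⌉ = 4 tapes.
So 4 is already optimal.

0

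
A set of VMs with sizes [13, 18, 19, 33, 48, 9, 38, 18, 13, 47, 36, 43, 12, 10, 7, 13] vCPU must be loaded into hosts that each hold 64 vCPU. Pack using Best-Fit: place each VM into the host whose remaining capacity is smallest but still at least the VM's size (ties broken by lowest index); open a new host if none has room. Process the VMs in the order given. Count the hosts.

7

host 1: place 13 vCPU, 51 vCPU left
host 1: place 18 vCPU, 33 vCPU left
host 1: place 19 vCPU, 14 vCPU left
host 2: place 33 vCPU, 31 vCPU left
host 3: place 48 vCPU, 16 vCPU left
host 1: place 9 vCPU, 5 vCPU left
host 4: place 38 vCPU, 26 vCPU left
host 4: place 18 vCPU, 8 vCPU left
host 3: place 13 vCPU, 3 vCPU left
host 5: place 47 vCPU, 17 vCPU left
host 6: place 36 vCPU, 28 vCPU left
host 7: place 43 vCPU, 21 vCPU left
host 5: place 12 vCPU, 5 vCPU left
host 7: place 10 vCPU, 11 vCPU left
host 4: place 7 vCPU, 1 vCPU left
host 6: place 13 vCPU, 15 vCPU left
Final hosts: [13,18,19,9] [33] [48,13] [38,18,7] [47,12] [36,13] [43,10].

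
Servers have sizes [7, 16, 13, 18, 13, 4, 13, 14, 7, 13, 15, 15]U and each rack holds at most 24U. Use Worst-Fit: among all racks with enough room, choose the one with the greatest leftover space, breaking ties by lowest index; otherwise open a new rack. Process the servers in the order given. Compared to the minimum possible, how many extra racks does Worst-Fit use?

Worst-Fit: [7,16] [13,4] [18] [13,7] [13] [14] [13] [15] [15] → 9 racks.
9 servers exceed 12U (half the capacity), and no two of those can share a rack, so at least 9 racks are needed.
So 9 is already optimal.

0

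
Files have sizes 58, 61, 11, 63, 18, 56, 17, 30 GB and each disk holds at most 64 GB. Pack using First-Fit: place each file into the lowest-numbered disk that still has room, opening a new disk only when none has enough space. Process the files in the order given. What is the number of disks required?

disk 1: place 58 GB, 6 GB left
disk 2: place 61 GB, 3 GB left
disk 3: place 11 GB, 53 GB left
disk 4: place 63 GB, 1 GB left
disk 3: place 18 GB, 35 GB left
disk 5: place 56 GB, 8 GB left
disk 3: place 17 GB, 18 GB left
disk 6: place 30 GB, 34 GB left

6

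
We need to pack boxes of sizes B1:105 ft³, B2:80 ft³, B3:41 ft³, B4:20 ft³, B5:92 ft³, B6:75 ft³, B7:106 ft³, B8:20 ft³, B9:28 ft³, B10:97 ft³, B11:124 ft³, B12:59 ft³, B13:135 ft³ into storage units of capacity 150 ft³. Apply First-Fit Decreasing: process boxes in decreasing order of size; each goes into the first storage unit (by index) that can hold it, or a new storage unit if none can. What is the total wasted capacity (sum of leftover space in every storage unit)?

Sorted descending: 135, 124, 106, 105, 97, 92, 80, 75, 59, 41, 28, 20, 20.
135 ft³ → storage unit 1 (remaining 15 ft³)
124 ft³ → storage unit 2 (remaining 26 ft³)
106 ft³ → storage unit 3 (remaining 44 ft³)
105 ft³ → storage unit 4 (remaining 45 ft³)
97 ft³ → storage unit 5 (remaining 53 ft³)
92 ft³ → storage unit 6 (remaining 58 ft³)
80 ft³ → storage unit 7 (remaining 70 ft³)
75 ft³ → storage unit 8 (remaining 75 ft³)
59 ft³ → storage unit 7 (remaining 11 ft³)
41 ft³ → storage unit 3 (remaining 3 ft³)
28 ft³ → storage unit 4 (remaining 17 ft³)
20 ft³ → storage unit 2 (remaining 6 ft³)
20 ft³ → storage unit 5 (remaining 33 ft³)
8 storage units × 150 ft³ = 1200 ft³; used 982 ft³; unused 218 ft³.

218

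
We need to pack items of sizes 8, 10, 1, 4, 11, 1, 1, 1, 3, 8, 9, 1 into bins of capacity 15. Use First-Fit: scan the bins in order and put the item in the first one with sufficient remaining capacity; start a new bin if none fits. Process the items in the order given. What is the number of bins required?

5 bins

Put 8 in bin 1; 7 remain.
Put 10 in bin 2; 5 remain.
Put 1 in bin 1; 6 remain.
Put 4 in bin 1; 2 remain.
Put 11 in bin 3; 4 remain.
Put 1 in bin 1; 1 remain.
Put 1 in bin 1; 0 remain.
Put 1 in bin 2; 4 remain.
Put 3 in bin 2; 1 remain.
Put 8 in bin 4; 7 remain.
Put 9 in bin 5; 6 remain.
Put 1 in bin 2; 0 remain.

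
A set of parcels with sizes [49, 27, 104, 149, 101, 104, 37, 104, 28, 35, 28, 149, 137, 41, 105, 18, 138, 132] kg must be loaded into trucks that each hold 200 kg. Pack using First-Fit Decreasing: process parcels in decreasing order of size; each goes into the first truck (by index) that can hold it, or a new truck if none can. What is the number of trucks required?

Sorted descending: 149, 149, 138, 137, 132, 105, 104, 104, 104, 101, 49, 41, 37, 35, 28, 28, 27, 18.
149 kg → truck 1 (remaining 51 kg)
149 kg → truck 2 (remaining 51 kg)
138 kg → truck 3 (remaining 62 kg)
137 kg → truck 4 (remaining 63 kg)
132 kg → truck 5 (remaining 68 kg)
105 kg → truck 6 (remaining 95 kg)
104 kg → truck 7 (remaining 96 kg)
104 kg → truck 8 (remaining 96 kg)
104 kg → truck 9 (remaining 96 kg)
101 kg → truck 10 (remaining 99 kg)
49 kg → truck 1 (remaining 2 kg)
41 kg → truck 2 (remaining 10 kg)
37 kg → truck 3 (remaining 25 kg)
35 kg → truck 4 (remaining 28 kg)
28 kg → truck 4 (remaining 0 kg)
28 kg → truck 5 (remaining 40 kg)
27 kg → truck 5 (remaining 13 kg)
18 kg → truck 3 (remaining 7 kg)
Final trucks: [149,49] [149,41] [138,37,18] [137,35,28] [132,28,27] [105] [104] [104] [104] [101].

10 trucks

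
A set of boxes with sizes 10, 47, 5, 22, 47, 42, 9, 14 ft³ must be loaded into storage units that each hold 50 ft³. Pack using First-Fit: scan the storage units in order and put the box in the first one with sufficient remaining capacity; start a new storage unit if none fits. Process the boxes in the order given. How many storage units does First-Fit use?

10 ft³ → storage unit 1 (remaining 40 ft³)
47 ft³ → storage unit 2 (remaining 3 ft³)
5 ft³ → storage unit 1 (remaining 35 ft³)
22 ft³ → storage unit 1 (remaining 13 ft³)
47 ft³ → storage unit 3 (remaining 3 ft³)
42 ft³ → storage unit 4 (remaining 8 ft³)
9 ft³ → storage unit 1 (remaining 4 ft³)
14 ft³ → storage unit 5 (remaining 36 ft³)

5 storage units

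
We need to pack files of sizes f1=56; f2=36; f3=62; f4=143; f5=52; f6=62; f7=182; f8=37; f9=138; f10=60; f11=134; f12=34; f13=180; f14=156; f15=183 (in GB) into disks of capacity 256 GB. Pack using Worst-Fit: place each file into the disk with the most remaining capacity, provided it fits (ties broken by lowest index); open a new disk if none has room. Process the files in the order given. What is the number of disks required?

8 disks

Put f1 (56 GB) in disk 1; 200 GB remain.
Put f2 (36 GB) in disk 1; 164 GB remain.
Put f3 (62 GB) in disk 1; 102 GB remain.
Put f4 (143 GB) in disk 2; 113 GB remain.
Put f5 (52 GB) in disk 2; 61 GB remain.
Put f6 (62 GB) in disk 1; 40 GB remain.
Put f7 (182 GB) in disk 3; 74 GB remain.
Put f8 (37 GB) in disk 3; 37 GB remain.
Put f9 (138 GB) in disk 4; 118 GB remain.
Put f10 (60 GB) in disk 4; 58 GB remain.
Put f11 (134 GB) in disk 5; 122 GB remain.
Put f12 (34 GB) in disk 5; 88 GB remain.
Put f13 (180 GB) in disk 6; 76 GB remain.
Put f14 (156 GB) in disk 7; 100 GB remain.
Put f15 (183 GB) in disk 8; 73 GB remain.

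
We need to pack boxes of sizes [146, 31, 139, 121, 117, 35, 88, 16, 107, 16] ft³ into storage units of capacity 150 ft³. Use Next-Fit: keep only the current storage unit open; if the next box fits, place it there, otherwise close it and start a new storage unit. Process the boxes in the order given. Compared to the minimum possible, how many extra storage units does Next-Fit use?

Next-Fit: [146] [31] [139] [121] [117] [35,88,16] [107,16] → 7 storage units.
Total size 816 ft³; any packing needs at least ⌈816/150⌉ = 6 storage units.
An optimal packing achieves that bound: [146] [139] [121,16] [117,31] [107,35] [88,16] → 6 storage units.
Excess: 7 − 6 = 1.

1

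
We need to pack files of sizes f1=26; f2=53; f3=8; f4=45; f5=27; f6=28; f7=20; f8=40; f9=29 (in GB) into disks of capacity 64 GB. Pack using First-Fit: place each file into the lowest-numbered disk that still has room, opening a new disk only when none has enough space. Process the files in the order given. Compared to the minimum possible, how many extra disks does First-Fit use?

First-Fit: [26,8,27] [53] [45] [28,20] [40] [29] → 6 disks.
Total size 276 GB; any packing needs at least ⌈276/64⌉ = 5 disks.
An optimal packing achieves that bound: [53,8] [45] [40,20] [29,28] [27,26] → 5 disks.
Excess: 6 − 5 = 1.

1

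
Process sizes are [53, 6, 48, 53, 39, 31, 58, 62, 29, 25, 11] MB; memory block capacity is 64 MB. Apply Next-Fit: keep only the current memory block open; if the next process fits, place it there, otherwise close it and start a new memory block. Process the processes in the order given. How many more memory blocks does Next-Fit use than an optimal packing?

Next-Fit: [53,6] [48] [53] [39] [31] [58] [62] [29,25] [11] → 9 memory blocks.
Total size 415 MB; any packing needs at least ⌈415/64⌉ = 7 memory blocks.
An optimal packing achieves that bound: [62] [58,6] [53,11] [53] [48] [39,25] [31,29] → 7 memory blocks.
Excess: 9 − 7 = 2.

2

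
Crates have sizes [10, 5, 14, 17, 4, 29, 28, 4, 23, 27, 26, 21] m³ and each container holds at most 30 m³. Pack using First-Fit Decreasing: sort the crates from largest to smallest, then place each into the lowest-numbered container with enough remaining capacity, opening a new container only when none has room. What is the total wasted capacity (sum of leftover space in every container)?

Sorted descending: 29, 28, 27, 26, 23, 21, 17, 14, 10, 5, 4, 4.
Put 29 m³ in container 1; 1 m³ remain.
Put 28 m³ in container 2; 2 m³ remain.
Put 27 m³ in container 3; 3 m³ remain.
Put 26 m³ in container 4; 4 m³ remain.
Put 23 m³ in container 5; 7 m³ remain.
Put 21 m³ in container 6; 9 m³ remain.
Put 17 m³ in container 7; 13 m³ remain.
Put 14 m³ in container 8; 16 m³ remain.
Put 10 m³ in container 7; 3 m³ remain.
Put 5 m³ in container 5; 2 m³ remain.
Put 4 m³ in container 4; 0 m³ remain.
Put 4 m³ in container 6; 5 m³ remain.
8 containers × 30 m³ = 240 m³; used 208 m³; unused 32 m³.

32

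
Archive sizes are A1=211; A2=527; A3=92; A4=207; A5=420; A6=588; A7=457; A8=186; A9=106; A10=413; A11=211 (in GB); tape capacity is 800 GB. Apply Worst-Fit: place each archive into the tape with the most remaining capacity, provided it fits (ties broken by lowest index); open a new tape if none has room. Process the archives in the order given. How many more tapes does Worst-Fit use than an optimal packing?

Worst-Fit: [211,527] [92,207,420] [588,106] [457,186] [413,211] → 5 tapes.
Total size 3418 GB; any packing needs at least ⌈3418/800⌉ = 5 tapes.
So 5 is already optimal.

0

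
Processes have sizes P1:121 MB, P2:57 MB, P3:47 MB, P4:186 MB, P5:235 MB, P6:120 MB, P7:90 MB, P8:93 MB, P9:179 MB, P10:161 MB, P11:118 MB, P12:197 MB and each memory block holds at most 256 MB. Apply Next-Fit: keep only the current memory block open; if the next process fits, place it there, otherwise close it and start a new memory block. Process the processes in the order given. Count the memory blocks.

Put P1 (121 MB) in memory block 1; 135 MB remain.
Put P2 (57 MB) in memory block 1; 78 MB remain.
Put P3 (47 MB) in memory block 1; 31 MB remain.
Put P4 (186 MB) in memory block 2; 70 MB remain.
Put P5 (235 MB) in memory block 3; 21 MB remain.
Put P6 (120 MB) in memory block 4; 136 MB remain.
Put P7 (90 MB) in memory block 4; 46 MB remain.
Put P8 (93 MB) in memory block 5; 163 MB remain.
Put P9 (179 MB) in memory block 6; 77 MB remain.
Put P10 (161 MB) in memory block 7; 95 MB remain.
Put P11 (118 MB) in memory block 8; 138 MB remain.
Put P12 (197 MB) in memory block 9; 59 MB remain.
Final memory blocks: [121,57,47] [186] [235] [120,90] [93] [179] [161] [118] [197].

9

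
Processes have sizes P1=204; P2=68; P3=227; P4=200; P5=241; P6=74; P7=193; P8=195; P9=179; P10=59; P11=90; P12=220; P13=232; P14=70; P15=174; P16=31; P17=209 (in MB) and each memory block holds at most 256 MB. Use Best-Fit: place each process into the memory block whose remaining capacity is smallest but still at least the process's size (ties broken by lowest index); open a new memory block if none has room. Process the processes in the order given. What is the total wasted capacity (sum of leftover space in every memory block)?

memory block 1: place P1 (204 MB), 52 MB left
memory block 2: place P2 (68 MB), 188 MB left
memory block 3: place P3 (227 MB), 29 MB left
memory block 4: place P4 (200 MB), 56 MB left
memory block 5: place P5 (241 MB), 15 MB left
memory block 2: place P6 (74 MB), 114 MB left
memory block 6: place P7 (193 MB), 63 MB left
memory block 7: place P8 (195 MB), 61 MB left
memory block 8: place P9 (179 MB), 77 MB left
memory block 7: place P10 (59 MB), 2 MB left
memory block 2: place P11 (90 MB), 24 MB left
memory block 9: place P12 (220 MB), 36 MB left
memory block 10: place P13 (232 MB), 24 MB left
memory block 8: place P14 (70 MB), 7 MB left
memory block 11: place P15 (174 MB), 82 MB left
memory block 9: place P16 (31 MB), 5 MB left
memory block 12: place P17 (209 MB), 47 MB left
12 memory blocks × 256 MB = 3072 MB; used 2666 MB; unused 406 MB.

406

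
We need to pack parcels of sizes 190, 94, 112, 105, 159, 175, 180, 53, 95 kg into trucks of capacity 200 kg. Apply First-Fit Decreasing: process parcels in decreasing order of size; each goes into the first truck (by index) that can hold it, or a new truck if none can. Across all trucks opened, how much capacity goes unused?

Sorted descending: 190, 180, 175, 159, 112, 105, 95, 94, 53.
truck 1: place 190 kg, 10 kg left
truck 2: place 180 kg, 20 kg left
truck 3: place 175 kg, 25 kg left
truck 4: place 159 kg, 41 kg left
truck 5: place 112 kg, 88 kg left
truck 6: place 105 kg, 95 kg left
truck 6: place 95 kg, 0 kg left
truck 7: place 94 kg, 106 kg left
truck 5: place 53 kg, 35 kg left
7 trucks × 200 kg = 1400 kg; used 1163 kg; unused 237 kg.

237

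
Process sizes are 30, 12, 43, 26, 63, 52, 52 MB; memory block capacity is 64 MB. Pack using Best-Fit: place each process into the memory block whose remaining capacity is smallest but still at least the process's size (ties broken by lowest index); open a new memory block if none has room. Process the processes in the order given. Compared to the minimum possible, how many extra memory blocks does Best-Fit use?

1

Best-Fit: [30,12] [43] [26] [63] [52] [52] → 6 memory blocks.
Total size 278 MB; any packing needs at least ⌈278/64⌉ = 5 memory blocks.
An optimal packing achieves that bound: [63] [52,12] [52] [43] [30,26] → 5 memory blocks.
Excess: 6 − 5 = 1.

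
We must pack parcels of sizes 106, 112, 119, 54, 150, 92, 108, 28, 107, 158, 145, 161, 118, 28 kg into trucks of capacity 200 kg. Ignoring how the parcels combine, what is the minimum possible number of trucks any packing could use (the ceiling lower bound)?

Total size = 106 + 112 + 119 + 54 + 150 + 92 + 108 + 28 + 107 + 158 + 145 + 161 + 118 + 28 = 1486 kg.
⌈1486 / 200⌉ = 8.

8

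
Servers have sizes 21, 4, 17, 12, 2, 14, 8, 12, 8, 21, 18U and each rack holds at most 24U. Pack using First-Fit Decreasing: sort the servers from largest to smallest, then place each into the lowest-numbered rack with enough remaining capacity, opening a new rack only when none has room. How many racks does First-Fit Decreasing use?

7

Sorted descending: 21, 21, 18, 17, 14, 12, 12, 8, 8, 4, 2.
Put 21U in rack 1; 3U remain.
Put 21U in rack 2; 3U remain.
Put 18U in rack 3; 6U remain.
Put 17U in rack 4; 7U remain.
Put 14U in rack 5; 10U remain.
Put 12U in rack 6; 12U remain.
Put 12U in rack 6; 0U remain.
Put 8U in rack 5; 2U remain.
Put 8U in rack 7; 16U remain.
Put 4U in rack 3; 2U remain.
Put 2U in rack 1; 1U remain.
Final racks: [21,2] [21] [18,4] [17] [14,8] [12,12] [8].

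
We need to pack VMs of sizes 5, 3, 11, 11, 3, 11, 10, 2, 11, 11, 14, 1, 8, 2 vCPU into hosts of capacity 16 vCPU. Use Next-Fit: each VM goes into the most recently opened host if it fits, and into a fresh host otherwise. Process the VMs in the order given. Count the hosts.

host 1: place 5 vCPU, 11 vCPU left
host 1: place 3 vCPU, 8 vCPU left
host 2: place 11 vCPU, 5 vCPU left
host 3: place 11 vCPU, 5 vCPU left
host 3: place 3 vCPU, 2 vCPU left
host 4: place 11 vCPU, 5 vCPU left
host 5: place 10 vCPU, 6 vCPU left
host 5: place 2 vCPU, 4 vCPU left
host 6: place 11 vCPU, 5 vCPU left
host 7: place 11 vCPU, 5 vCPU left
host 8: place 14 vCPU, 2 vCPU left
host 8: place 1 vCPU, 1 vCPU left
host 9: place 8 vCPU, 8 vCPU left
host 9: place 2 vCPU, 6 vCPU left

9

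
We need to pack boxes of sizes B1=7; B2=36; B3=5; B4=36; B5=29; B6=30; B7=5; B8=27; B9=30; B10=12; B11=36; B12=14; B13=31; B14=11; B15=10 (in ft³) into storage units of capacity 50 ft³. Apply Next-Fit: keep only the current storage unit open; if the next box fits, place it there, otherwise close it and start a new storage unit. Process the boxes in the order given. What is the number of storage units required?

Put B1 (7 ft³) in storage unit 1; 43 ft³ remain.
Put B2 (36 ft³) in storage unit 1; 7 ft³ remain.
Put B3 (5 ft³) in storage unit 1; 2 ft³ remain.
Put B4 (36 ft³) in storage unit 2; 14 ft³ remain.
Put B5 (29 ft³) in storage unit 3; 21 ft³ remain.
Put B6 (30 ft³) in storage unit 4; 20 ft³ remain.
Put B7 (5 ft³) in storage unit 4; 15 ft³ remain.
Put B8 (27 ft³) in storage unit 5; 23 ft³ remain.
Put B9 (30 ft³) in storage unit 6; 20 ft³ remain.
Put B10 (12 ft³) in storage unit 6; 8 ft³ remain.
Put B11 (36 ft³) in storage unit 7; 14 ft³ remain.
Put B12 (14 ft³) in storage unit 7; 0 ft³ remain.
Put B13 (31 ft³) in storage unit 8; 19 ft³ remain.
Put B14 (11 ft³) in storage unit 8; 8 ft³ remain.
Put B15 (10 ft³) in storage unit 9; 40 ft³ remain.
Final storage units: [7,36,5] [36] [29] [30,5] [27] [30,12] [36,14] [31,11] [10].

9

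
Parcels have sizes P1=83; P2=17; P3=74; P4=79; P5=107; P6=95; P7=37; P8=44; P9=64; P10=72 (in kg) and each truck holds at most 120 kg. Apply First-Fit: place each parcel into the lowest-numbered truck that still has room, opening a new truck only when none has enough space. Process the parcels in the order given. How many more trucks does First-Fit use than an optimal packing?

0

First-Fit: [83,17] [74,37] [79] [107] [95] [44,64] [72] → 7 trucks.
7 parcels exceed 60 kg (half the capacity), and no two of those can share a truck, so at least 7 trucks are needed.
So 7 is already optimal.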